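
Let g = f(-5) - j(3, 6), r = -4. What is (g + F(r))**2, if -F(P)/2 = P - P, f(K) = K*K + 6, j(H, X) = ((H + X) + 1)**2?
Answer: 4761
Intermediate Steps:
j(H, X) = (1 + H + X)**2
f(K) = 6 + K**2 (f(K) = K**2 + 6 = 6 + K**2)
F(P) = 0 (F(P) = -2*(P - P) = -2*0 = 0)
g = -69 (g = (6 + (-5)**2) - (1 + 3 + 6)**2 = (6 + 25) - 1*10**2 = 31 - 1*100 = 31 - 100 = -69)
(g + F(r))**2 = (-69 + 0)**2 = (-69)**2 = 4761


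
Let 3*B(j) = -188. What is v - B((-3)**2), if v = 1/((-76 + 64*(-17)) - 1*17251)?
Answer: 3462017/55245 ≈ 62.667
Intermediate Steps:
B(j) = -188/3 (B(j) = (1/3)*(-188) = -188/3)
v = -1/18415 (v = 1/((-76 - 1088) - 17251) = 1/(-1164 - 17251) = 1/(-18415) = -1/18415 ≈ -5.4304e-5)
v - B((-3)**2) = -1/18415 - 1*(-188/3) = -1/18415 + 188/3 = 3462017/55245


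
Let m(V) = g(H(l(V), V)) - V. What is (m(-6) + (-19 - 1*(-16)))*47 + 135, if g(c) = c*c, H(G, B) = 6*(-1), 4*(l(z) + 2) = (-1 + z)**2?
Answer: 1968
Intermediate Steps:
l(z) = -2 + (-1 + z)**2/4
H(G, B) = -6
g(c) = c**2
m(V) = 36 - V (m(V) = (-6)**2 - V = 36 - V)
(m(-6) + (-19 - 1*(-16)))*47 + 135 = ((36 - 1*(-6)) + (-19 - 1*(-16)))*47 + 135 = ((36 + 6) + (-19 + 16))*47 + 135 = (42 - 3)*47 + 135 = 39*47 + 135 = 1833 + 135 = 1968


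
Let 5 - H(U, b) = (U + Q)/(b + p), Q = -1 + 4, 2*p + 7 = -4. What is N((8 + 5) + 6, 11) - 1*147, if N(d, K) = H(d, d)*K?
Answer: -2968/27 ≈ -109.93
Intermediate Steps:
p = -11/2 (p = -7/2 + (½)*(-4) = -7/2 - 2 = -11/2 ≈ -5.5000)
Q = 3
H(U, b) = 5 - (3 + U)/(-11/2 + b) (H(U, b) = 5 - (U + 3)/(b - 11/2) = 5 - (3 + U)/(-11/2 + b))
N(d, K) = K*(-61 + 8*d)/(-11 + 2*d) (N(d, K) = ((-61 - 2*d + 10*d)/(-11 + 2*d))*K = ((-61 + 8*d)/(-11 + 2*d))*K = K*(-61 + 8*d)/(-11 + 2*d))
N((8 + 5) + 6, 11) - 1*147 = 11*(-61 + 8*((8 + 5) + 6))/(-11 + 2*((8 + 5) + 6)) - 1*147 = 11*(-61 + 8*(13 + 6))/(-11 + 2*(13 + 6)) - 147 = 11*(-61 + 8*19)/(-11 + 2*19) - 147 = 11*(-61 + 152)/(-11 + 38) - 147 = 11*91/27 - 147 = 11*(1/27)*91 - 147 = 1001/27 - 147 = -2968/27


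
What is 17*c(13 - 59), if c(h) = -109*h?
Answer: 85238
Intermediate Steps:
17*c(13 - 59) = 17*(-109*(13 - 59)) = 17*(-109*(-46)) = 17*5014 = 85238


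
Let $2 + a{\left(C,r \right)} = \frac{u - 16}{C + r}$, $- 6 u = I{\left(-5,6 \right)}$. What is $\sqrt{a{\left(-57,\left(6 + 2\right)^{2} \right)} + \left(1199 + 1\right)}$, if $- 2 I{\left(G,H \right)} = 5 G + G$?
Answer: $\frac{\sqrt{234290}}{14} \approx 34.574$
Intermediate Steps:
$I{\left(G,H \right)} = - 3 G$ ($I{\left(G,H \right)} = - \frac{5 G + G}{2} = - \frac{6 G}{2} = - 3 G$)
$u = - \frac{5}{2}$ ($u = - \frac{\left(-3\right) \left(-5\right)}{6} = \left(- \frac{1}{6}\right) 15 = - \frac{5}{2} \approx -2.5$)
$a{\left(C,r \right)} = -2 - \frac{37}{2 \left(C + r\right)}$ ($a{\left(C,r \right)} = -2 + \frac{- \frac{5}{2} - 16}{C + r} = -2 - \frac{37}{2 \left(C + r\right)}$)
$\sqrt{a{\left(-57,\left(6 + 2\right)^{2} \right)} + \left(1199 + 1\right)} = \sqrt{\frac{- \frac{37}{2} - -114 - 2 \left(6 + 2\right)^{2}}{-57 + \left(6 + 2\right)^{2}} + \left(1199 + 1\right)} = \sqrt{\frac{- \frac{37}{2} + 114 - 2 \cdot 8^{2}}{-57 + 8^{2}} + 1200} = \sqrt{\frac{- \frac{37}{2} + 114 - 128}{-57 + 64} + 1200} = \sqrt{\frac{- \frac{37}{2} + 114 - 128}{7} + 1200} = \sqrt{\frac{1}{7} \left(- \frac{65}{2}\right) + 1200} = \sqrt{- \frac{65}{14} + 1200} = \sqrt{\frac{16735}{14}} = \frac{\sqrt{234290}}{14}$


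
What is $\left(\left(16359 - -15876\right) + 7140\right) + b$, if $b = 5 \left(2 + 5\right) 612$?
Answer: $60795$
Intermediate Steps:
$b = 21420$ ($b = 5 \cdot 7 \cdot 612 = 35 \cdot 612 = 21420$)
$\left(\left(16359 - -15876\right) + 7140\right) + b = \left(\left(16359 - -15876\right) + 7140\right) + 21420 = \left(\left(16359 + 15876\right) + 7140\right) + 21420 = \left(32235 + 7140\right) + 21420 = 39375 + 21420 = 60795$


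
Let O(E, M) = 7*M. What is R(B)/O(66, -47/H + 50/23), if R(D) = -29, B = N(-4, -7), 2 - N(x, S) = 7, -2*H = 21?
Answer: -2001/3212 ≈ -0.62298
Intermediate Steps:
H = -21/2 (H = -½*21 = -21/2 ≈ -10.500)
N(x, S) = -5 (N(x, S) = 2 - 1*7 = 2 - 7 = -5)
B = -5
R(B)/O(66, -47/H + 50/23) = -29*1/(7*(-47/(-21/2) + 50/23)) = -29*1/(7*(-47*(-2/21) + 50*(1/23))) = -29*1/(7*(94/21 + 50/23)) = -29/(7*(3212/483)) = -29/3212/69 = -29*69/3212 = -2001/3212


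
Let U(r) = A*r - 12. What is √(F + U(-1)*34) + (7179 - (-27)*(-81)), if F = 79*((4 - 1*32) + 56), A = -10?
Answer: 4992 + 4*√134 ≈ 5038.3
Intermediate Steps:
U(r) = -12 - 10*r (U(r) = -10*r - 12 = -12 - 10*r)
F = 2212 (F = 79*((4 - 32) + 56) = 79*(-28 + 56) = 79*28 = 2212)
√(F + U(-1)*34) + (7179 - (-27)*(-81)) = √(2212 + (-12 - 10*(-1))*34) + (7179 - (-27)*(-81)) = √(2212 + (-12 + 10)*34) + (7179 - 1*2187) = √(2212 - 2*34) + (7179 - 2187) = √(2212 - 68) + 4992 = √2144 + 4992 = 4*√134 + 4992 = 4992 + 4*√134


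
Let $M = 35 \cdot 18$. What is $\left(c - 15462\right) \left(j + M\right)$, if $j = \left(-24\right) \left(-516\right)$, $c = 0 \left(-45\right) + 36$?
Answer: $-200753964$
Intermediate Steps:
$M = 630$
$c = 36$ ($c = 0 + 36 = 36$)
$j = 12384$
$\left(c - 15462\right) \left(j + M\right) = \left(36 - 15462\right) \left(12384 + 630\right) = \left(-15426\right) 13014 = -200753964$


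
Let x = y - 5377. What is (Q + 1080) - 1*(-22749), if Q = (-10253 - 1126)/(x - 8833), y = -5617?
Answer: 157489654/6609 ≈ 23830.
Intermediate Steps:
x = -10994 (x = -5617 - 5377 = -10994)
Q = 3793/6609 (Q = (-10253 - 1126)/(-10994 - 8833) = -11379/(-19827) = -11379*(-1/19827) = 3793/6609 ≈ 0.57391)
(Q + 1080) - 1*(-22749) = (3793/6609 + 1080) - 1*(-22749) = 7141513/6609 + 22749 = 157489654/6609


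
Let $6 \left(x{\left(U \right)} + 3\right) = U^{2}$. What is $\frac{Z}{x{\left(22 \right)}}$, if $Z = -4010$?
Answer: $- \frac{12030}{233} \approx -51.631$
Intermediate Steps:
$x{\left(U \right)} = -3 + \frac{U^{2}}{6}$
$\frac{Z}{x{\left(22 \right)}} = - \frac{4010}{-3 + \frac{22^{2}}{6}} = - \frac{4010}{-3 + \frac{1}{6} \cdot 484} = - \frac{4010}{-3 + \frac{242}{3}} = - \frac{4010}{\frac{233}{3}} = \left(-4010\right) \frac{3}{233} = - \frac{12030}{233}$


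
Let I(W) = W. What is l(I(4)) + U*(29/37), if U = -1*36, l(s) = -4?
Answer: -1192/37 ≈ -32.216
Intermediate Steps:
U = -36
l(I(4)) + U*(29/37) = -4 - 1044/37 = -1192/37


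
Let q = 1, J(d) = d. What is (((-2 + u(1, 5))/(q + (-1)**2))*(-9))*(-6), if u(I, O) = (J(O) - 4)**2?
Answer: -27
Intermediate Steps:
u(I, O) = (-4 + O)**2 (u(I, O) = (O - 4)**2 = (-4 + O)**2)
(((-2 + u(1, 5))/(q + (-1)**2))*(-9))*(-6) = (((-2 + (-4 + 5)**2)/(1 + (-1)**2))*(-9))*(-6) = (((-2 + 1**2)/(1 + 1))*(-9))*(-6) = (((-2 + 1)/2)*(-9))*(-6) = (-1*1/2*(-9))*(-6) = -1/2*(-9)*(-6) = (9/2)*(-6) = -27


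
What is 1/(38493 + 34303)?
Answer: 1/72796 ≈ 1.3737e-5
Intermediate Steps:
1/(38493 + 34303) = 1/72796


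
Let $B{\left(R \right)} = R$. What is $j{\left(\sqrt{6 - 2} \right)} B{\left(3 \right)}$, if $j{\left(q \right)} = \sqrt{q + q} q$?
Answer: $12$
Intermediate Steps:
$j{\left(q \right)} = \sqrt{2} q^{\frac{3}{2}}$ ($j{\left(q \right)} = \sqrt{2 q} q = \sqrt{2} \sqrt{q} q = \sqrt{2} q^{\frac{3}{2}}$)
$j{\left(\sqrt{6 - 2} \right)} B{\left(3 \right)} = \sqrt{2} \left(\sqrt{6 - 2}\right)^{\frac{3}{2}} \cdot 3 = \sqrt{2} \left(\sqrt{4}\right)^{\frac{3}{2}} \cdot 3 = \sqrt{2} \cdot 2^{\frac{3}{2}} \cdot 3 = \sqrt{2} \cdot 2 \sqrt{2} \cdot 3 = 4 \cdot 3 = 12$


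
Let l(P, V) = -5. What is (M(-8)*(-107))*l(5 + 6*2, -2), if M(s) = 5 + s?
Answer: -1605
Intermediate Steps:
(M(-8)*(-107))*l(5 + 6*2, -2) = ((5 - 8)*(-107))*(-5) = -3*(-107)*(-5) = 321*(-5) = -1605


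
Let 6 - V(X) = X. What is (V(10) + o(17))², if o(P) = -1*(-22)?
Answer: 324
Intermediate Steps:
V(X) = 6 - X
o(P) = 22
(V(10) + o(17))² = ((6 - 1*10) + 22)² = ((6 - 10) + 22)² = (-4 + 22)² = 18² = 324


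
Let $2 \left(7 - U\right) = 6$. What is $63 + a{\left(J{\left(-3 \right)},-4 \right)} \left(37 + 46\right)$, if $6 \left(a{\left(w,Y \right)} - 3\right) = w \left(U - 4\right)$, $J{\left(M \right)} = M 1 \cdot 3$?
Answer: $312$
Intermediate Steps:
$U = 4$ ($U = 7 - 3 = 4$)
$J{\left(M \right)} = 3 M$ ($J{\left(M \right)} = M 3 = 3 M$)
$a{\left(w,Y \right)} = 3$ ($a{\left(w,Y \right)} = 3 + \frac{w \left(4 - 4\right)}{6} = 3 + \frac{w 0}{6} = 3 + \frac{1}{6} \cdot 0 = 3 + 0 = 3$)
$63 + a{\left(J{\left(-3 \right)},-4 \right)} \left(37 + 46\right) = 63 + 3 \left(37 + 46\right) = 63 + 3 \cdot 83 = 63 + 249 = 312$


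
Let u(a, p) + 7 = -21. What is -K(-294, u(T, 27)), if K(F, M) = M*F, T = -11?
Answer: -8232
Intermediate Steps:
u(a, p) = -28 (u(a, p) = -7 - 21 = -28)
K(F, M) = F*M
-K(-294, u(T, 27)) = -(-294)*(-28) = -1*8232 = -8232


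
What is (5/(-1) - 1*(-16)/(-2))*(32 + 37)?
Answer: -897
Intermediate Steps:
(5/(-1) - 1*(-16)/(-2))*(32 + 37) = (5*(-1) + 16*(-½))*69 = (-5 - 8)*69 = -13*69 = -897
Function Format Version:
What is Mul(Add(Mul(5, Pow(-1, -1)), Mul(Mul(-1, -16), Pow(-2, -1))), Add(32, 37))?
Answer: -897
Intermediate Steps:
Mul(Add(Mul(5, Pow(-1, -1)), Mul(Mul(-1, -16), Pow(-2, -1))), Add(32, 37)) = Mul(Add(Mul(5, -1), Mul(16, Rational(-1, 2))), 69) = Mul(Add(-5, -8), 69) = Mul(-13, 69) = -897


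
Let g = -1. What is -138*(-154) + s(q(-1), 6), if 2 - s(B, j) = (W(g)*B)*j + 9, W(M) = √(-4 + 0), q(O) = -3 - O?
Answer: 21245 + 24*I ≈ 21245.0 + 24.0*I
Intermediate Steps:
W(M) = 2*I (W(M) = √(-4) = 2*I)
s(B, j) = -7 - 2*I*B*j (s(B, j) = 2 - (((2*I)*B)*j + 9) = 2 - ((2*I*B)*j + 9) = 2 - (2*I*B*j + 9) = 2 - (9 + 2*I*B*j) = 2 + (-9 - 2*I*B*j) = -7 - 2*I*B*j)
-138*(-154) + s(q(-1), 6) = -138*(-154) + (-7 - 2*I*(-3 - 1*(-1))*6) = 21252 + (-7 - 2*I*(-3 + 1)*6) = 21252 + (-7 - 2*I*(-2)*6) = 21252 + (-7 + 24*I) = 21245 + 24*I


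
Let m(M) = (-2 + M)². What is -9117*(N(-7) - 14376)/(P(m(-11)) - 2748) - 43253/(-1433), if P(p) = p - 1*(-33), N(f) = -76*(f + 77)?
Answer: -128605720459/1824209 ≈ -70500.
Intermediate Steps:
N(f) = -5852 - 76*f (N(f) = -76*(77 + f) = -5852 - 76*f)
P(p) = 33 + p (P(p) = p + 33 = 33 + p)
-9117*(N(-7) - 14376)/(P(m(-11)) - 2748) - 43253/(-1433) = -9117*((-5852 - 76*(-7)) - 14376)/((33 + (-2 - 11)²) - 2748) - 43253/(-1433) = -9117*((-5852 + 532) - 14376)/((33 + (-13)²) - 2748) - 43253*(-1/1433) = -9117*(-5320 - 14376)/((33 + 169) - 2748) + 43253/1433 = -9117*(-19696/(202 - 2748)) + 43253/1433 = -9117/((-2546*(-1/19696))) + 43253/1433 = -9117/1273/9848 + 43253/1433 = -9117*9848/1273 + 43253/1433 = -89784216/1273 + 43253/1433 = -128605720459/1824209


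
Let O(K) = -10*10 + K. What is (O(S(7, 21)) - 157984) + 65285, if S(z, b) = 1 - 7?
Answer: -92805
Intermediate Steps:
S(z, b) = -6
O(K) = -100 + K
(O(S(7, 21)) - 157984) + 65285 = ((-100 - 6) - 157984) + 65285 = (-106 - 157984) + 65285 = -158090 + 65285 = -92805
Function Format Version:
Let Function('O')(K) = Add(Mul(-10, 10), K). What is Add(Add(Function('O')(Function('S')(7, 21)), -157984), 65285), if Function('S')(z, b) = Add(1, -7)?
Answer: -92805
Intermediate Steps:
Function('S')(z, b) = -6
Function('O')(K) = Add(-100, K)
Add(Add(Function('O')(Function('S')(7, 21)), -157984), 65285) = Add(Add(Add(-100, -6), -157984), 65285) = Add(Add(-106, -157984), 65285) = Add(-158090, 65285) = -92805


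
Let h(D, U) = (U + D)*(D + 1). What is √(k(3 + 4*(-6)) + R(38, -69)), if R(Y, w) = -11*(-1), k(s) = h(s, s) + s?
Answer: √830 ≈ 28.810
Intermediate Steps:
h(D, U) = (1 + D)*(D + U) (h(D, U) = (D + U)*(1 + D) = (1 + D)*(D + U))
k(s) = 2*s² + 3*s (k(s) = (s + s + s² + s*s) + s = (s + s + s² + s²) + s = (2*s + 2*s²) + s = 2*s² + 3*s)
R(Y, w) = 11
√(k(3 + 4*(-6)) + R(38, -69)) = √((3 + 4*(-6))*(3 + 2*(3 + 4*(-6))) + 11) = √((3 - 24)*(3 + 2*(3 - 24)) + 11) = √(-21*(3 + 2*(-21)) + 11) = √(-21*(3 - 42) + 11) = √(-21*(-39) + 11) = √(819 + 11) = √830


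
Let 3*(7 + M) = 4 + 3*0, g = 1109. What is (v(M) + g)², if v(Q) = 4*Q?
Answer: 10621081/9 ≈ 1.1801e+6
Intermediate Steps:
M = -17/3 (M = -7 + (4 + 3*0)/3 = -7 + (4 + 0)/3 = -7 + (⅓)*4 = -7 + 4/3 = -17/3 ≈ -5.6667)
(v(M) + g)² = (4*(-17/3) + 1109)² = (-68/3 + 1109)² = (3259/3)² = 10621081/9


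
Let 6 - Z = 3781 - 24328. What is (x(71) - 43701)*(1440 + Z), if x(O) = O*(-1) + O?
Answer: -961116093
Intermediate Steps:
Z = 20553 (Z = 6 - (3781 - 24328) = 6 - 1*(-20547) = 6 + 20547 = 20553)
x(O) = 0 (x(O) = -O + O = 0)
(x(71) - 43701)*(1440 + Z) = (0 - 43701)*(1440 + 20553) = -43701*21993 = -961116093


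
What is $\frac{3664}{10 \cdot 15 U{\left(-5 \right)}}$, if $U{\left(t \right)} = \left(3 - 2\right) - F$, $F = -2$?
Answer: $\frac{1832}{225} \approx 8.1422$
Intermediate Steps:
$U{\left(t \right)} = 3$ ($U{\left(t \right)} = \left(3 - 2\right) - -2 = 1 + 2 = 3$)
$\frac{3664}{10 \cdot 15 U{\left(-5 \right)}} = \frac{3664}{10 \cdot 15 \cdot 3} = \frac{3664}{150 \cdot 3} = \frac{3664}{450} = 3664 \cdot \frac{1}{450} = \frac{1832}{225}$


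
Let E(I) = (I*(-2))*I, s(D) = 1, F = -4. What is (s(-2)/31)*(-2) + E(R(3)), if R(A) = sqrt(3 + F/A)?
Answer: -316/93 ≈ -3.3979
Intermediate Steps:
R(A) = sqrt(3 - 4/A)
E(I) = -2*I**2 (E(I) = (-2*I)*I = -2*I**2)
(s(-2)/31)*(-2) + E(R(3)) = (1/31)*(-2) - 2*(sqrt(3 - 4/3))**2 = -2/31 - 2*(sqrt(5/3))**2 = -2/31 - 2*(sqrt(15)/3)**2 = -2/31 - 2*5/3 = -2/31 - 10/3 = -316/93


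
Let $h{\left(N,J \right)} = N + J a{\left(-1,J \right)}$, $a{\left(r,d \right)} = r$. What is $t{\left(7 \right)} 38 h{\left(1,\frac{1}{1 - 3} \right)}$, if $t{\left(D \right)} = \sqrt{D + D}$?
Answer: $57 \sqrt{14} \approx 213.27$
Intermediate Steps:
$t{\left(D \right)} = \sqrt{2} \sqrt{D}$ ($t{\left(D \right)} = \sqrt{2 D} = \sqrt{2} \sqrt{D}$)
$h{\left(N,J \right)} = N - J$ ($h{\left(N,J \right)} = N + J \left(-1\right) = N - J$)
$t{\left(7 \right)} 38 h{\left(1,\frac{1}{1 - 3} \right)} = \sqrt{2} \sqrt{7} \cdot 38 \left(1 - \frac{1}{1 - 3}\right) = \sqrt{14} \cdot 38 \left(1 - \frac{1}{-2}\right) = 38 \sqrt{14} \left(1 - - \frac{1}{2}\right) = 38 \sqrt{14} \left(1 + \frac{1}{2}\right) = 38 \sqrt{14} \cdot \frac{3}{2} = 57 \sqrt{14}$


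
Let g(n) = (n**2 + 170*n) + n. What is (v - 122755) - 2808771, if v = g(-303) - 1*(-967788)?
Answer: -1923742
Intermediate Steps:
g(n) = n**2 + 171*n
v = 1007784 (v = -303*(171 - 303) - 1*(-967788) = -303*(-132) + 967788 = 39996 + 967788 = 1007784)
(v - 122755) - 2808771 = (1007784 - 122755) - 2808771 = 885029 - 2808771 = -1923742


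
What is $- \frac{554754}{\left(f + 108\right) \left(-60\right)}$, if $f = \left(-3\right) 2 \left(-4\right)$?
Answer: $\frac{92459}{1320} \approx 70.045$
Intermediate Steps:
$f = 24$ ($f = \left(-6\right) \left(-4\right) = 24$)
$- \frac{554754}{\left(f + 108\right) \left(-60\right)} = - \frac{554754}{\left(24 + 108\right) \left(-60\right)} = - \frac{554754}{132 \left(-60\right)} = - \frac{554754}{-7920} = \left(-554754\right) \left(- \frac{1}{7920}\right) = \frac{92459}{1320}$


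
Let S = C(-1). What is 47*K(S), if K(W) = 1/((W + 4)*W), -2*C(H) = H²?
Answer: -188/7 ≈ -26.857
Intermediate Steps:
C(H) = -H²/2
S = -½ (S = -½*(-1)² = -½*1 = -½ ≈ -0.50000)
K(W) = 1/(W*(4 + W)) (K(W) = 1/((4 + W)*W) = 1/(W*(4 + W)))
47*K(S) = 47*(1/((-½)*(4 - ½))) = 47*(-2/7/2) = 47*(-2*2/7) = 47*(-4/7) = -188/7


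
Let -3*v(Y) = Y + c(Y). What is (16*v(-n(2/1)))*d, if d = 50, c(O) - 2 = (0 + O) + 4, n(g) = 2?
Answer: -1600/3 ≈ -533.33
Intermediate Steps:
c(O) = 6 + O (c(O) = 2 + ((0 + O) + 4) = 2 + (O + 4) = 2 + (4 + O) = 6 + O)
v(Y) = -2 - 2*Y/3 (v(Y) = -(Y + (6 + Y))/3 = -(6 + 2*Y)/3 = -2 - 2*Y/3)
(16*v(-n(2/1)))*d = (16*(-2 - (-2)*2/3))*50 = (16*(-2 - 2/3*(-2)))*50 = (16*(-2 + 4/3))*50 = (16*(-2/3))*50 = -32/3*50 = -1600/3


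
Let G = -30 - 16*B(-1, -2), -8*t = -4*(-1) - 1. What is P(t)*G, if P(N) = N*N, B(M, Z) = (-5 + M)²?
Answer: -2727/32 ≈ -85.219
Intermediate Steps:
t = -3/8 (t = -(-4*(-1) - 1)/8 = -(4 - 1)/8 = -⅛*3 = -3/8 ≈ -0.37500)
P(N) = N²
G = -606 (G = -30 - 16*(-5 - 1)² = -30 - 16*(-6)² = -30 - 16*36 = -30 - 576 = -606)
P(t)*G = (-3/8)²*(-606) = (9/64)*(-606) = -2727/32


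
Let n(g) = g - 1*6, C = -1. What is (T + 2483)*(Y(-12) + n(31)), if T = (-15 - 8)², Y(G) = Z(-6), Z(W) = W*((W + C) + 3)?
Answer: 147588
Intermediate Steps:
n(g) = -6 + g (n(g) = g - 6 = -6 + g)
Z(W) = W*(2 + W) (Z(W) = W*((W - 1) + 3) = W*((-1 + W) + 3) = W*(2 + W))
Y(G) = 24 (Y(G) = -6*(2 - 6) = -6*(-4) = 24)
T = 529 (T = (-23)² = 529)
(T + 2483)*(Y(-12) + n(31)) = (529 + 2483)*(24 + (-6 + 31)) = 3012*(24 + 25) = 3012*49 = 147588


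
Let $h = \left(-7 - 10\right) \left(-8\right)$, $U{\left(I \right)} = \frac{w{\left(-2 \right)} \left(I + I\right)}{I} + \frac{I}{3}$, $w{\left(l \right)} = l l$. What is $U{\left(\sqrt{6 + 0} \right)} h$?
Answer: $1088 + \frac{136 \sqrt{6}}{3} \approx 1199.0$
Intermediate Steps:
$w{\left(l \right)} = l^{2}$
$U{\left(I \right)} = 8 + \frac{I}{3}$ ($U{\left(I \right)} = \frac{\left(-2\right)^{2} \left(I + I\right)}{I} + \frac{I}{3} = \frac{4 \cdot 2 I}{I} + I \frac{1}{3} = \frac{8 I}{I} + \frac{I}{3} = 8 + \frac{I}{3}$)
$h = 136$ ($h = \left(-17\right) \left(-8\right) = 136$)
$U{\left(\sqrt{6 + 0} \right)} h = \left(8 + \frac{\sqrt{6 + 0}}{3}\right) 136 = \left(8 + \frac{\sqrt{6}}{3}\right) 136 = 1088 + \frac{136 \sqrt{6}}{3}$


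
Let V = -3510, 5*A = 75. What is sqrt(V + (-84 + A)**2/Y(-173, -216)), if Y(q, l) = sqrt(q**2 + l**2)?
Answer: 3*sqrt(-7915059750 + 2383145*sqrt(265))/4505 ≈ 59.1*I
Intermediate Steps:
A = 15 (A = (1/5)*75 = 15)
Y(q, l) = sqrt(l**2 + q**2)
sqrt(V + (-84 + A)**2/Y(-173, -216)) = sqrt(-3510 + (-84 + 15)**2/(sqrt((-216)**2 + (-173)**2))) = sqrt(-3510 + (-69)**2/(sqrt(46656 + 29929))) = sqrt(-3510 + 4761/(sqrt(76585))) = sqrt(-3510 + 4761/((17*sqrt(265)))) = sqrt(-3510 + 4761*(sqrt(265)/4505)) = sqrt(-3510 + 4761*sqrt(265)/4505)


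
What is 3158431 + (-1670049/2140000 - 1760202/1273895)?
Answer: 1722060869482989829/545227060000 ≈ 3.1584e+6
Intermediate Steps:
3158431 + (-1670049/2140000 - 1760202/1273895) = 3158431 - 1178859870171/545227060000 = 1722060869482989829/545227060000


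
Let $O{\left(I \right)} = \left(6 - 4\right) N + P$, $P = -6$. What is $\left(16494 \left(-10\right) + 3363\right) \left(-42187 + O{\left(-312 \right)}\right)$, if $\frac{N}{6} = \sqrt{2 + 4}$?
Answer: $6817418361 - 1938924 \sqrt{6} \approx 6.8127 \cdot 10^{9}$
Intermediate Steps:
$N = 6 \sqrt{6}$ ($N = 6 \sqrt{2 + 4} = 6 \sqrt{6} \approx 14.697$)
$O{\left(I \right)} = -6 + 12 \sqrt{6}$ ($O{\left(I \right)} = \left(6 - 4\right) 6 \sqrt{6} - 6 = 2 \cdot 6 \sqrt{6} - 6 = 12 \sqrt{6} - 6 = -6 + 12 \sqrt{6}$)
$\left(16494 \left(-10\right) + 3363\right) \left(-42187 + O{\left(-312 \right)}\right) = \left(16494 \left(-10\right) + 3363\right) \left(-42187 - \left(6 - 12 \sqrt{6}\right)\right) = \left(-164940 + 3363\right) \left(-42193 + 12 \sqrt{6}\right) = - 161577 \left(-42193 + 12 \sqrt{6}\right) = 6817418361 - 1938924 \sqrt{6}$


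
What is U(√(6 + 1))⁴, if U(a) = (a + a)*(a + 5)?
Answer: 1351616 + 501760*√7 ≈ 2.6791e+6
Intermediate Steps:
U(a) = 2*a*(5 + a) (U(a) = (2*a)*(5 + a) = 2*a*(5 + a))
U(√(6 + 1))⁴ = (2*√(6 + 1)*(5 + √(6 + 1)))⁴ = (2*√7*(5 + √7))⁴ = 784*(5 + √7)⁴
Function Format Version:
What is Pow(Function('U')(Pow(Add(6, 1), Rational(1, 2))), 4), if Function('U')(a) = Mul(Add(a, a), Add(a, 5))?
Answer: Add(1351616, Mul(501760, Pow(7, Rational(1, 2)))) ≈ 2.6791e+6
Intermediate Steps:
Function('U')(a) = Mul(2, a, Add(5, a)) (Function('U')(a) = Mul(Mul(2, a), Add(5, a)) = Mul(2, a, Add(5, a)))
Pow(Function('U')(Pow(Add(6, 1), Rational(1, 2))), 4) = Pow(Mul(2, Pow(Add(6, 1), Rational(1, 2)), Add(5, Pow(Add(6, 1), Rational(1, 2)))), 4) = Pow(Mul(2, Pow(7, Rational(1, 2)), Add(5, Pow(7, Rational(1, 2)))), 4) = Mul(784, Pow(Add(5, Pow(7, Rational(1, 2))), 4))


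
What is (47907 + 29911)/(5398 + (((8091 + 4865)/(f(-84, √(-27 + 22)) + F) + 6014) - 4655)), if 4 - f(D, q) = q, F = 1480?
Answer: 1159480751338858/100808735923581 - 1008210008*I*√5/100808735923581 ≈ 11.502 - 2.2363e-5*I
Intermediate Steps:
f(D, q) = 4 - q
(47907 + 29911)/(5398 + (((8091 + 4865)/(f(-84, √(-27 + 22)) + F) + 6014) - 4655)) = (47907 + 29911)/(5398 + (((8091 + 4865)/((4 - √(-27 + 22)) + 1480) + 6014) - 4655)) = 77818/(5398 + ((12956/((4 - √(-5)) + 1480) + 6014) - 4655)) = 77818/(5398 + ((12956/((4 - I*√5) + 1480) + 6014) - 4655)) = 77818/(5398 + ((12956/(1484 - I*√5) + 6014) - 4655)) = 77818/(5398 + ((6014 + 12956/(1484 - I*√5)) - 4655)) = 77818/(5398 + (1359 + 12956/(1484 - I*√5))) = 77818/(6757 + 12956/(1484 - I*√5))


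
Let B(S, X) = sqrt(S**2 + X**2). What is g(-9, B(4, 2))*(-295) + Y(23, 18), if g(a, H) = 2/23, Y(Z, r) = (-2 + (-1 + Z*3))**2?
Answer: 99598/23 ≈ 4330.3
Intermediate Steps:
Y(Z, r) = (-3 + 3*Z)**2 (Y(Z, r) = (-2 + (-1 + 3*Z))**2 = (-3 + 3*Z)**2)
g(a, H) = 2/23 (g(a, H) = 2*(1/23) = 2/23)
g(-9, B(4, 2))*(-295) + Y(23, 18) = (2/23)*(-295) + 9*(-1 + 23)**2 = -590/23 + 9*22**2 = -590/23 + 9*484 = -590/23 + 4356 = 99598/23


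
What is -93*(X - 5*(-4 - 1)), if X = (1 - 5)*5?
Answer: -465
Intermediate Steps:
X = -20 (X = -4*5 = -20)
-93*(X - 5*(-4 - 1)) = -93*(-20 - 5*(-4 - 1)) = -93*(-20 - 5*(-5)) = -93*(-20 + 25) = -93*5 = -465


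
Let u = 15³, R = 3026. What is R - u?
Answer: -349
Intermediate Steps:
u = 3375
R - u = 3026 - 1*3375 = 3026 - 3375 = -349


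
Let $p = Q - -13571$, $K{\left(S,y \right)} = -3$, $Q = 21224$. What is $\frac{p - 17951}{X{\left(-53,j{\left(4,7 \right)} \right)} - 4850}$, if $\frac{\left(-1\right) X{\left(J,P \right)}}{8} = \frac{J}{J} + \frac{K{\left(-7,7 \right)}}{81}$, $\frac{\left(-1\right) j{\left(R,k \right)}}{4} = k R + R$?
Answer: $- \frac{227394}{65579} \approx -3.4675$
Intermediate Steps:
$j{\left(R,k \right)} = - 4 R - 4 R k$ ($j{\left(R,k \right)} = - 4 \left(k R + R\right) = - 4 \left(R k + R\right) = - 4 \left(R + R k\right) = - 4 R - 4 R k$)
$X{\left(J,P \right)} = - \frac{208}{27}$ ($X{\left(J,P \right)} = - 8 \left(\frac{J}{J} - \frac{3}{81}\right) = - 8 \left(1 - \frac{1}{27}\right) = \left(-8\right) \frac{26}{27} = - \frac{208}{27}$)
$p = 34795$ ($p = 21224 - -13571 = 21224 + 13571 = 34795$)
$\frac{p - 17951}{X{\left(-53,j{\left(4,7 \right)} \right)} - 4850} = \frac{34795 - 17951}{- \frac{208}{27} - 4850} = \frac{16844}{- \frac{131158}{27}} = 16844 \left(- \frac{27}{131158}\right) = - \frac{227394}{65579}$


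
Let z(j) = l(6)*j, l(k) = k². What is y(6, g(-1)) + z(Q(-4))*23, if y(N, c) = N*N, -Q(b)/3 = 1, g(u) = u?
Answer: -2448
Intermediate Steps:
Q(b) = -3 (Q(b) = -3*1 = -3)
y(N, c) = N²
z(j) = 36*j (z(j) = 6²*j = 36*j)
y(6, g(-1)) + z(Q(-4))*23 = 6² + (36*(-3))*23 = 36 - 108*23 = 36 - 2484 = -2448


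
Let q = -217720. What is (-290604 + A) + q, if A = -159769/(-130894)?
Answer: -66536401887/130894 ≈ -5.0832e+5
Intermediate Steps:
A = 159769/130894 (A = -159769*(-1/130894) = 159769/130894 ≈ 1.2206)
(-290604 + A) + q = (-290604 + 159769/130894) - 217720 = -38038160207/130894 - 217720 = -66536401887/130894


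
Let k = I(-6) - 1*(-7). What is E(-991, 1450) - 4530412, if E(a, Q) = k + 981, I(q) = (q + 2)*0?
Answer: -4529424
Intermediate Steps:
I(q) = 0 (I(q) = (2 + q)*0 = 0)
k = 7 (k = 0 - 1*(-7) = 0 + 7 = 7)
E(a, Q) = 988 (E(a, Q) = 7 + 981 = 988)
E(-991, 1450) - 4530412 = 988 - 4530412 = -4529424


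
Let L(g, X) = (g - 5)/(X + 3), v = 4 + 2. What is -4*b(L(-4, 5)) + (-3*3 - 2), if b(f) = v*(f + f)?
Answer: 43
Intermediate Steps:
v = 6
L(g, X) = (-5 + g)/(3 + X)
b(f) = 12*f (b(f) = 6*(f + f) = 6*(2*f) = 12*f)
-4*b(L(-4, 5)) + (-3*3 - 2) = -48*(-5 - 4)/(3 + 5) + (-3*3 - 2) = -48*-9/8 + (-9 - 2) = -48*(1/8)*(-9) - 11 = -48*(-9)/8 - 11 = -4*(-27/2) - 11 = 54 - 11 = 43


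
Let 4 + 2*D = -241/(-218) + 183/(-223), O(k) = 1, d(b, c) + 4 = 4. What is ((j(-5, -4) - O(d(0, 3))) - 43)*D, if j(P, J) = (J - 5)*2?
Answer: 5598817/48614 ≈ 115.17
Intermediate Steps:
d(b, c) = 0 (d(b, c) = -4 + 4 = 0)
j(P, J) = -10 + 2*J (j(P, J) = (-5 + J)*2 = -10 + 2*J)
D = -180607/97228 (D = -2 + (-241/(-218) + 183/(-223))/2 = -2 + (-241*(-1/218) + 183*(-1/223))/2 = -2 + (241/218 - 183/223)/2 = -2 + (½)*(13849/48614) = -2 + 13849/97228 = -180607/97228 ≈ -1.8576)
((j(-5, -4) - O(d(0, 3))) - 43)*D = (((-10 + 2*(-4)) - 1*1) - 43)*(-180607/97228) = (((-10 - 8) - 1) - 43)*(-180607/97228) = ((-18 - 1) - 43)*(-180607/97228) = (-19 - 43)*(-180607/97228) = -62*(-180607/97228) = 5598817/48614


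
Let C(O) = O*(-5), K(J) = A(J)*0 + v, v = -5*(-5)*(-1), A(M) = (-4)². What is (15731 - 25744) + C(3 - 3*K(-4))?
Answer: -10403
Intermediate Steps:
A(M) = 16
v = -25 (v = 25*(-1) = -25)
K(J) = -25 (K(J) = 16*0 - 25 = 0 - 25 = -25)
C(O) = -5*O
(15731 - 25744) + C(3 - 3*K(-4)) = (15731 - 25744) - 5*(3 - 3*(-25)) = -10013 - 5*(3 + 75) = -10013 - 5*78 = -10013 - 390 = -10403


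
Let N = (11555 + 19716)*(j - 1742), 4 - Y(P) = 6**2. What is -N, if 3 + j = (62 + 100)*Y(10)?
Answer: 216676759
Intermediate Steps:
Y(P) = -32 (Y(P) = 4 - 1*6**2 = 4 - 1*36 = 4 - 36 = -32)
j = -5187 (j = -3 + (62 + 100)*(-32) = -3 + 162*(-32) = -3 - 5184 = -5187)
N = -216676759 (N = (11555 + 19716)*(-5187 - 1742) = 31271*(-6929) = -216676759)
-N = -1*(-216676759) = 216676759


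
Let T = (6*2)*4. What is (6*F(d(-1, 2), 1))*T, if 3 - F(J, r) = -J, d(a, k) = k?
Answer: 1440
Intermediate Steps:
T = 48 (T = 12*4 = 48)
F(J, r) = 3 + J (F(J, r) = 3 - (-1)*J = 3 + J)
(6*F(d(-1, 2), 1))*T = (6*(3 + 2))*48 = (6*5)*48 = 30*48 = 1440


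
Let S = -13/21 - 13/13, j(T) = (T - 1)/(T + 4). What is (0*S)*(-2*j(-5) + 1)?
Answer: 0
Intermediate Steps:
j(T) = (-1 + T)/(4 + T)
S = -34/21 (S = -13*1/21 - 13*1/13 = -13/21 - 1 = -34/21 ≈ -1.6190)
(0*S)*(-2*j(-5) + 1) = (0*(-34/21))*(-2*(-1 - 5)/(4 - 5) + 1) = 0*(-2*(-6)/(-1) + 1) = 0*(-(-2)*(-6) + 1) = 0*(-2*6 + 1) = 0*(-12 + 1) = 0*(-11) = 0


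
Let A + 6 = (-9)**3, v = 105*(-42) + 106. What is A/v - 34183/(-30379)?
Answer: 169452197/130751216 ≈ 1.2960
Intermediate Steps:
v = -4304 (v = -4410 + 106 = -4304)
A = -735 (A = -6 + (-9)**3 = -6 - 729 = -735)
A/v - 34183/(-30379) = -735/(-4304) - 34183/(-30379) = -735*(-1/4304) - 34183*(-1/30379) = 735/4304 + 34183/30379 = 169452197/130751216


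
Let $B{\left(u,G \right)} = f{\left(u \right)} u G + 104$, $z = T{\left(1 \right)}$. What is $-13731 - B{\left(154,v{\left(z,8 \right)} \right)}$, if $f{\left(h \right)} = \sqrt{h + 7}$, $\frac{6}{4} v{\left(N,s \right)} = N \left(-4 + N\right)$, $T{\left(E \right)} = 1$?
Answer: $-13835 + 308 \sqrt{161} \approx -9926.9$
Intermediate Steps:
$z = 1$
$v{\left(N,s \right)} = \frac{2 N \left(-4 + N\right)}{3}$
$f{\left(h \right)} = \sqrt{7 + h}$
$B{\left(u,G \right)} = 104 + G u \sqrt{7 + u}$ ($B{\left(u,G \right)} = \sqrt{7 + u} u G + 104 = u \sqrt{7 + u} G + 104 = G u \sqrt{7 + u} + 104 = 104 + G u \sqrt{7 + u}$)
$-13731 - B{\left(154,v{\left(z,8 \right)} \right)} = -13731 - \left(104 + \frac{2}{3} \cdot 1 \left(-4 + 1\right) 154 \sqrt{7 + 154}\right) = -13731 - \left(104 + \frac{2}{3} \cdot 1 \left(-3\right) 154 \sqrt{161}\right) = -13731 - \left(104 - 308 \sqrt{161}\right) = -13835 + 308 \sqrt{161}$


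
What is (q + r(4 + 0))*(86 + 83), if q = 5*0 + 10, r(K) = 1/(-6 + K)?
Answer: 3211/2 ≈ 1605.5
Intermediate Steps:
q = 10 (q = 0 + 10 = 10)
(q + r(4 + 0))*(86 + 83) = (10 + 1/(-6 + (4 + 0)))*(86 + 83) = (10 + 1/(-6 + 4))*169 = (10 + 1/(-2))*169 = (10 - ½)*169 = (19/2)*169 = 3211/2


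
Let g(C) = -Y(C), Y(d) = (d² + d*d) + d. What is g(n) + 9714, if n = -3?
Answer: 9699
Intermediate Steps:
Y(d) = d + 2*d² (Y(d) = (d² + d²) + d = 2*d² + d = d + 2*d²)
g(C) = -C*(1 + 2*C)
g(n) + 9714 = -1*(-3)*(1 + 2*(-3)) + 9714 = -1*(-3)*(1 - 6) + 9714 = -1*(-3)*(-5) + 9714 = -15 + 9714 = 9699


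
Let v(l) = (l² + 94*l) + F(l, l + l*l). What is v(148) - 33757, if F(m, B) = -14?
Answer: 2045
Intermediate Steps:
v(l) = -14 + l² + 94*l (v(l) = (l² + 94*l) - 14 = -14 + l² + 94*l)
v(148) - 33757 = (-14 + 148² + 94*148) - 33757 = (-14 + 21904 + 13912) - 33757 = 35802 - 33757 = 2045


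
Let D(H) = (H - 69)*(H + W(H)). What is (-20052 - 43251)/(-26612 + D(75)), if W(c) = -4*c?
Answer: 63303/27962 ≈ 2.2639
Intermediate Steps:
D(H) = -3*H*(-69 + H) (D(H) = (H - 69)*(H - 4*H) = (-69 + H)*(-3*H) = -3*H*(-69 + H))
(-20052 - 43251)/(-26612 + D(75)) = (-20052 - 43251)/(-26612 + 3*75*(69 - 1*75)) = -63303/(-26612 + 3*75*(69 - 75)) = -63303/(-26612 + 3*75*(-6)) = -63303/(-26612 - 1350) = -63303/(-27962) = -63303*(-1/27962) = 63303/27962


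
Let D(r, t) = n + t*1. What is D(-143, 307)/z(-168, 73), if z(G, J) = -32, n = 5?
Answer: -39/4 ≈ -9.7500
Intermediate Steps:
D(r, t) = 5 + t (D(r, t) = 5 + t*1 = 5 + t)
D(-143, 307)/z(-168, 73) = (5 + 307)/(-32) = 312*(-1/32) = -39/4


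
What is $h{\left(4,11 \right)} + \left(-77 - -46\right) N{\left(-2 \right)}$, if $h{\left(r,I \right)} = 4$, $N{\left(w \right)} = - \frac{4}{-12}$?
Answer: $- \frac{19}{3} \approx -6.3333$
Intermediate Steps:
$N{\left(w \right)} = \frac{1}{3}$ ($N{\left(w \right)} = \left(-4\right) \left(- \frac{1}{12}\right) = \frac{1}{3}$)
$h{\left(4,11 \right)} + \left(-77 - -46\right) N{\left(-2 \right)} = 4 + \left(-77 - -46\right) \frac{1}{3} = 4 + \left(-77 + 46\right) \frac{1}{3} = 4 - \frac{31}{3} = - \frac{19}{3}$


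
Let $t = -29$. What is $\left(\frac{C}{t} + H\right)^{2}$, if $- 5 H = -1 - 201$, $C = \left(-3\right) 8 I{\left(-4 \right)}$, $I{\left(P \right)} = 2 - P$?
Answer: $\frac{43270084}{21025} \approx 2058.0$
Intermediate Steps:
$C = -144$ ($C = \left(-3\right) 8 \left(2 - -4\right) = - 24 \left(2 + 4\right) = \left(-24\right) 6 = -144$)
$H = \frac{202}{5}$ ($H = - \frac{-1 - 201}{5} = \left(- \frac{1}{5}\right) \left(-202\right) = \frac{202}{5} \approx 40.4$)
$\left(\frac{C}{t} + H\right)^{2} = \left(- \frac{144}{-29} + \frac{202}{5}\right)^{2} = \left(\left(-144\right) \left(- \frac{1}{29}\right) + \frac{202}{5}\right)^{2} = \left(\frac{144}{29} + \frac{202}{5}\right)^{2} = \left(\frac{6578}{145}\right)^{2} = \frac{43270084}{21025}$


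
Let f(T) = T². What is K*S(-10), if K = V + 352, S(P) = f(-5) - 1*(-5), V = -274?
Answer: 2340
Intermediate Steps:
S(P) = 30 (S(P) = (-5)² - 1*(-5) = 25 + 5 = 30)
K = 78 (K = -274 + 352 = 78)
K*S(-10) = 78*30 = 2340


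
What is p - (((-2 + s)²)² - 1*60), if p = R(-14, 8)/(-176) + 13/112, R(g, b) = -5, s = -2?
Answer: -120647/616 ≈ -195.86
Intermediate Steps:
p = 89/616 (p = -5/(-176) + 13/112 = -5*(-1/176) + 13*(1/112) = 5/176 + 13/112 = 89/616 ≈ 0.14448)
p - (((-2 + s)²)² - 1*60) = 89/616 - (((-2 - 2)²)² - 1*60) = 89/616 - (((-4)²)² - 60) = 89/616 - (16² - 60) = 89/616 - (256 - 60) = 89/616 - 1*196 = 89/616 - 196 = -120647/616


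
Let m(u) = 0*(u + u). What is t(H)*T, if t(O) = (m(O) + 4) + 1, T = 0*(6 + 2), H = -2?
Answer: 0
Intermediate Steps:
T = 0 (T = 0*8 = 0)
m(u) = 0 (m(u) = 0*(2*u) = 0)
t(O) = 5 (t(O) = (0 + 4) + 1 = 4 + 1 = 5)
t(H)*T = 5*0 = 0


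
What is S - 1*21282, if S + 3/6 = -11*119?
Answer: -45183/2 ≈ -22592.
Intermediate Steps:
S = -2619/2 (S = -½ - 11*119 = -½ - 1309 = -2619/2 ≈ -1309.5)
S - 1*21282 = -2619/2 - 1*21282 = -2619/2 - 21282 = -45183/2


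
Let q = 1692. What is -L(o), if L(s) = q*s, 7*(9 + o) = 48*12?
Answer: -867996/7 ≈ -1.2400e+5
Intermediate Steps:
o = 513/7 (o = -9 + (48*12)/7 = -9 + (⅐)*576 = -9 + 576/7 = 513/7 ≈ 73.286)
L(s) = 1692*s
-L(o) = -1692*513/7 = -1*867996/7 = -867996/7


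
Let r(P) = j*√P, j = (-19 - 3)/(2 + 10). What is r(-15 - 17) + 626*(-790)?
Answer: -494540 - 22*I*√2/3 ≈ -4.9454e+5 - 10.371*I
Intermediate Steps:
j = -11/6 (j = -22/12 = -22*1/12 = -11/6 ≈ -1.8333)
r(P) = -11*√P/6
r(-15 - 17) + 626*(-790) = -11*√(-15 - 17)/6 + 626*(-790) = -22*I*√2/3 - 494540 = -494540 - 22*I*√2/3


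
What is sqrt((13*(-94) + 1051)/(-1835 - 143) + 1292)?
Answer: sqrt(5055267566)/1978 ≈ 35.946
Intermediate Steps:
sqrt((13*(-94) + 1051)/(-1835 - 143) + 1292) = sqrt((-1222 + 1051)/(-1978) + 1292) = sqrt(-171*(-1/1978) + 1292) = sqrt(171/1978 + 1292) = sqrt(2555747/1978) = sqrt(5055267566)/1978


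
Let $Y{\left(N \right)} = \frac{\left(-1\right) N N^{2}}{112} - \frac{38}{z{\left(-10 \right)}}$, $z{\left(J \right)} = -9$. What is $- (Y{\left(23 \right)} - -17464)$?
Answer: $- \frac{17498465}{1008} \approx -17360.0$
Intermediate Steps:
$Y{\left(N \right)} = \frac{38}{9} - \frac{N^{3}}{112}$ ($Y{\left(N \right)} = \frac{\left(-1\right) N N^{2}}{112} - \frac{38}{-9} = - N^{3} \cdot \frac{1}{112} - - \frac{38}{9} = - \frac{N^{3}}{112} + \frac{38}{9} = \frac{38}{9} - \frac{N^{3}}{112}$)
$- (Y{\left(23 \right)} - -17464) = - (\left(\frac{38}{9} - \frac{23^{3}}{112}\right) - -17464) = - (\left(\frac{38}{9} - \frac{12167}{112}\right) + 17464) = - (- \frac{105247}{1008} + 17464) = \left(-1\right) \frac{17498465}{1008} = - \frac{17498465}{1008}$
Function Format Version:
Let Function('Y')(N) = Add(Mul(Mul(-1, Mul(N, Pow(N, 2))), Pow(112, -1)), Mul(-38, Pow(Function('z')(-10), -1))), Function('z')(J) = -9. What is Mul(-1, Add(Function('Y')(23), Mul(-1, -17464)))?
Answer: Rational(-17498465, 1008) ≈ -17360.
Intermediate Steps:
Function('Y')(N) = Add(Rational(38, 9), Mul(Rational(-1, 112), Pow(N, 3))) (Function('Y')(N) = Add(Mul(Mul(-1, Mul(N, Pow(N, 2))), Pow(112, -1)), Mul(-38, Pow(-9, -1))) = Add(Mul(Mul(-1, Pow(N, 3)), Rational(1, 112)), Mul(-38, Rational(-1, 9))) = Add(Mul(Rational(-1, 112), Pow(N, 3)), Rational(38, 9)) = Add(Rational(38, 9), Mul(Rational(-1, 112), Pow(N, 3))))
Mul(-1, Add(Function('Y')(23), Mul(-1, -17464))) = Mul(-1, Add(Add(Rational(38, 9), Mul(Rational(-1, 112), Pow(23, 3))), Mul(-1, -17464))) = Mul(-1, Add(Add(Rational(38, 9), Mul(Rational(-1, 112), 12167)), 17464)) = Mul(-1, Add(Add(Rational(38, 9), Rational(-12167, 112)), 17464)) = Mul(-1, Add(Rational(-105247, 1008), 17464)) = Mul(-1, Rational(17498465, 1008)) = Rational(-17498465, 1008)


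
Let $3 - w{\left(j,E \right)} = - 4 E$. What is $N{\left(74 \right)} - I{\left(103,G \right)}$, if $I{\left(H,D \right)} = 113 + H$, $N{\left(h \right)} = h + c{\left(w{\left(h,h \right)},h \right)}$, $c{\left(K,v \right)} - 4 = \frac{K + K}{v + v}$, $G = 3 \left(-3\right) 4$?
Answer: $- \frac{9913}{74} \approx -133.96$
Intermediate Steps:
$w{\left(j,E \right)} = 3 + 4 E$ ($w{\left(j,E \right)} = 3 - - 4 E = 3 + 4 E$)
$G = -36$ ($G = \left(-9\right) 4 = -36$)
$c{\left(K,v \right)} = 4 + \frac{K}{v}$ ($c{\left(K,v \right)} = 4 + \frac{K + K}{v + v} = 4 + \frac{2 K}{2 v} = 4 + 2 K \frac{1}{2 v} = 4 + \frac{K}{v}$)
$N{\left(h \right)} = 4 + h + \frac{3 + 4 h}{h}$ ($N{\left(h \right)} = h + \left(4 + \frac{3 + 4 h}{h}\right) = 4 + h + \frac{3 + 4 h}{h}$)
$N{\left(74 \right)} - I{\left(103,G \right)} = \left(8 + 74 + \frac{3}{74}\right) - \left(113 + 103\right) = \left(8 + 74 + 3 \cdot \frac{1}{74}\right) - 216 = \left(8 + 74 + \frac{3}{74}\right) - 216 = \frac{6071}{74} - 216 = - \frac{9913}{74}$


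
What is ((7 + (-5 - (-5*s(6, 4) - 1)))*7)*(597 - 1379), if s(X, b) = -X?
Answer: 147798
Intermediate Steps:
((7 + (-5 - (-5*s(6, 4) - 1)))*7)*(597 - 1379) = ((7 + (-5 - (-(-5)*6 - 1)))*7)*(597 - 1379) = ((7 + (-5 - (-5*(-6) - 1)))*7)*(-782) = ((7 + (-5 - (30 - 1)))*7)*(-782) = ((7 + (-5 - 1*29))*7)*(-782) = ((7 + (-5 - 29))*7)*(-782) = ((7 - 34)*7)*(-782) = -27*7*(-782) = -189*(-782) = 147798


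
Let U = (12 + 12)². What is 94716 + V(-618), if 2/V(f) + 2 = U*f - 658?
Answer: 16889188823/178314 ≈ 94716.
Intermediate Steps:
U = 576 (U = 24² = 576)
V(f) = 2/(-660 + 576*f) (V(f) = 2/(-2 + (576*f - 658)) = 2/(-2 + (-658 + 576*f)) = 2/(-660 + 576*f))
94716 + V(-618) = 94716 + 1/(6*(-55 + 48*(-618))) = 94716 + 1/(6*(-55 - 29664)) = 94716 + (⅙)/(-29719) = 94716 + (⅙)*(-1/29719) = 94716 - 1/178314 = 16889188823/178314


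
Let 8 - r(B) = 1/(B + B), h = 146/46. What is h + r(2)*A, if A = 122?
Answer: 43639/46 ≈ 948.67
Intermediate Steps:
h = 73/23 (h = 146*(1/46) = 73/23 ≈ 3.1739)
r(B) = 8 - 1/(2*B) (r(B) = 8 - 1/(B + B) = 8 - 1/(2*B))
h + r(2)*A = 73/23 + (8 - ½/2)*122 = 73/23 + (8 - ½*½)*122 = 73/23 + (8 - ¼)*122 = 73/23 + (31/4)*122 = 73/23 + 1891/2 = 43639/46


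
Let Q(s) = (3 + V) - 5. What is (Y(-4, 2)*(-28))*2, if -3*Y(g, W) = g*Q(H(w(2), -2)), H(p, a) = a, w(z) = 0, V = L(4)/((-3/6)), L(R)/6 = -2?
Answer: -4928/3 ≈ -1642.7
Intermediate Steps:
L(R) = -12 (L(R) = 6*(-2) = -12)
V = 24 (V = -12/((-3/6)) = -12/((-3*⅙)) = -12/(-½) = -12*(-2) = 24)
Q(s) = 22 (Q(s) = (3 + 24) - 5 = 27 - 5 = 22)
Y(g, W) = -22*g/3 (Y(g, W) = -g*22/3 = -22*g/3)
(Y(-4, 2)*(-28))*2 = (-22/3*(-4)*(-28))*2 = ((88/3)*(-28))*2 = -2464/3*2 = -4928/3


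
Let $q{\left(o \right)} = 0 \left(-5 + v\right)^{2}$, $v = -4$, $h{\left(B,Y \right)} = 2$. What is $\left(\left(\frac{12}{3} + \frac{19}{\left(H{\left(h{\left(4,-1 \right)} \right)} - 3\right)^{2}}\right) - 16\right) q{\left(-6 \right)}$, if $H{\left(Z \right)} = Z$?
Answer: $0$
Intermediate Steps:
$q{\left(o \right)} = 0$ ($q{\left(o \right)} = 0 \left(-5 - 4\right)^{2} = 0 \left(-9\right)^{2} = 0 \cdot 81 = 0$)
$\left(\left(\frac{12}{3} + \frac{19}{\left(H{\left(h{\left(4,-1 \right)} \right)} - 3\right)^{2}}\right) - 16\right) q{\left(-6 \right)} = \left(\left(\frac{12}{3} + \frac{19}{\left(2 - 3\right)^{2}}\right) - 16\right) 0 = \left(\left(12 \cdot \frac{1}{3} + \frac{19}{\left(-1\right)^{2}}\right) - 16\right) 0 = \left(\left(4 + \frac{19}{1}\right) - 16\right) 0 = \left(\left(4 + 19 \cdot 1\right) - 16\right) 0 = \left(\left(4 + 19\right) - 16\right) 0 = \left(23 - 16\right) 0 = 7 \cdot 0 = 0$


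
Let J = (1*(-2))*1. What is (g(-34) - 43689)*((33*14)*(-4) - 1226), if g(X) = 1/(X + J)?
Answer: 2417401285/18 ≈ 1.3430e+8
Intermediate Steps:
J = -2 (J = -2*1 = -2)
g(X) = 1/(-2 + X) (g(X) = 1/(X - 2) = 1/(-2 + X))
(g(-34) - 43689)*((33*14)*(-4) - 1226) = (1/(-2 - 34) - 43689)*((33*14)*(-4) - 1226) = (1/(-36) - 43689)*(462*(-4) - 1226) = (-1/36 - 43689)*(-1848 - 1226) = -1572805/36*(-3074) = 2417401285/18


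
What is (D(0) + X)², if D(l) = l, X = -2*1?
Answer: 4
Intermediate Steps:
X = -2
(D(0) + X)² = (0 - 2)² = (-2)² = 4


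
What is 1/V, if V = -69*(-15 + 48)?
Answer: -1/2277 ≈ -0.00043917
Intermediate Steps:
V = -2277 (V = -69*33 = -2277)
1/V = 1/(-2277) = -1/2277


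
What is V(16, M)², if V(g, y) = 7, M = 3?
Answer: 49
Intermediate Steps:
V(16, M)² = 7² = 49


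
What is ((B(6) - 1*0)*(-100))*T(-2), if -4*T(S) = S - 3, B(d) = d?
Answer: -750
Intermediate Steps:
T(S) = ¾ - S/4 (T(S) = -(S - 3)/4 = -(-3 + S)/4 = ¾ - S/4)
((B(6) - 1*0)*(-100))*T(-2) = ((6 - 1*0)*(-100))*(¾ - ¼*(-2)) = ((6 + 0)*(-100))*(¾ + ½) = (6*(-100))*(5/4) = -600*5/4 = -750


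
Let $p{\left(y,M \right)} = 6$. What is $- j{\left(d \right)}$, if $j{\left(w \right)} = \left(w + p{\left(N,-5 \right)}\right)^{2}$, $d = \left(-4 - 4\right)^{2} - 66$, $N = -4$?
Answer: $-16$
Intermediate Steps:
$d = -2$ ($d = \left(-8\right)^{2} - 66 = 64 - 66 = -2$)
$j{\left(w \right)} = \left(6 + w\right)^{2}$ ($j{\left(w \right)} = \left(w + 6\right)^{2} = \left(6 + w\right)^{2}$)
$- j{\left(d \right)} = - \left(6 - 2\right)^{2} = - 4^{2} = \left(-1\right) 16 = -16$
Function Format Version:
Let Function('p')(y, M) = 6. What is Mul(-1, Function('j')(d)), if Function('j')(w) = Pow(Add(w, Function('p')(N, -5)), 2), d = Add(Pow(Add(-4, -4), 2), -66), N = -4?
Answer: -16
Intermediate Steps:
d = -2 (d = Add(Pow(-8, 2), -66) = Add(64, -66) = -2)
Function('j')(w) = Pow(Add(6, w), 2) (Function('j')(w) = Pow(Add(w, 6), 2) = Pow(Add(6, w), 2))
Mul(-1, Function('j')(d)) = Mul(-1, Pow(Add(6, -2), 2)) = Mul(-1, Pow(4, 2)) = Mul(-1, 16) = -16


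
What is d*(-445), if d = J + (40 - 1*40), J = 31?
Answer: -13795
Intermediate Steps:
d = 31 (d = 31 + (40 - 1*40) = 31 + (40 - 40) = 31 + 0 = 31)
d*(-445) = 31*(-445) = -13795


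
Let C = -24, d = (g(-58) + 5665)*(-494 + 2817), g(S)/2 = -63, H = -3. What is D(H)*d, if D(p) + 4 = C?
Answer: -360278716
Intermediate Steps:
g(S) = -126 (g(S) = 2*(-63) = -126)
d = 12867097 (d = (-126 + 5665)*(-494 + 2817) = 5539*2323 = 12867097)
D(p) = -28 (D(p) = -4 - 24 = -28)
D(H)*d = -28*12867097 = -360278716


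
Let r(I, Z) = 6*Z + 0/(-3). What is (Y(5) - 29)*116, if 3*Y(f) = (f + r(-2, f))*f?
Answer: 10208/3 ≈ 3402.7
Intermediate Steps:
r(I, Z) = 6*Z (r(I, Z) = 6*Z + 0*(-⅓) = 6*Z + 0 = 6*Z)
Y(f) = 7*f²/3 (Y(f) = ((f + 6*f)*f)/3 = ((7*f)*f)/3 = (7*f²)/3 = 7*f²/3)
(Y(5) - 29)*116 = ((7/3)*5² - 29)*116 = ((7/3)*25 - 29)*116 = (175/3 - 29)*116 = (88/3)*116 = 10208/3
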